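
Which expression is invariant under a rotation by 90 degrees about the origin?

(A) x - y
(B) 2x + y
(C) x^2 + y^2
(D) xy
C

A rotation by 90 degrees sends (x, y) to (-y, x).
Substitute the transformed coordinates into each option and compare with the original:
(A) x - y  ->  (-y) - (x) = -x - y   [differs from x - y: not invariant]
(B) 2x + y  ->  2(-y) + (x) = x - 2y   [differs from 2x + y: not invariant]
(C) x^2 + y^2  ->  (-y)^2 + (x)^2 = x^2 + y^2   [equals x^2 + y^2: invariant]
(D) xy  ->  (-y)(x) = -xy   [differs from xy: not invariant]

Only option (C), x^2 + y^2, is unchanged by the transformation.
Geometrically, x^2 + y^2 is the squared distance from the origin, which every rotation about the origin preserves.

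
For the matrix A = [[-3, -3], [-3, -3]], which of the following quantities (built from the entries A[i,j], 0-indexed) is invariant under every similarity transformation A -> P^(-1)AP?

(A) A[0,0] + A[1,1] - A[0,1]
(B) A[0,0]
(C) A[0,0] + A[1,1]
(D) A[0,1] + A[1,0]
C

A[0,0] + A[1,1] is the trace of A. By the cyclic property of the trace, tr(P^(-1)AP) = tr(APP^(-1)) = tr(A), so it is the same for every matrix similar to A.

The other combinations are not similarity invariants. For example, take P = [[1, 1], [1, 2]] (det P = 1), so P^(-1) = [[2, -1], [-1, 1]] and
B = P^(-1)AP = [[-6, -9], [0, 0]].
Evaluating each option on A and on B:
(A) A[0,0] + A[1,1] - A[0,1]: -3 for A, 3 for B -> changes
(B) A[0,0]: -3 for A, -6 for B -> changes
(C) A[0,0] + A[1,1]: -6 for A, -6 for B -> unchanged
(D) A[0,1] + A[1,0]: -6 for A, -9 for B -> changes

Only (C) A[0,0] + A[1,1] = -6 survives (and it does so for every P, not just this one), so it is the invariant.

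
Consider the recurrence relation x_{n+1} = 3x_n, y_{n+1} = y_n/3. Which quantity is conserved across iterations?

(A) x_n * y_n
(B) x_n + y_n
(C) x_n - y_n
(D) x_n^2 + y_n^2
A

For the recurrence x_{n+1} = 3x_n, y_{n+1} = y_n/3:

x_{n+1} * y_{n+1} = (3x_n) * (y_n/3) = x_n * y_n
The product is conserved.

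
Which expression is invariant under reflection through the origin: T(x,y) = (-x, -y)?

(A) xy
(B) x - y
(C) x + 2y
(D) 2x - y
A

The map is reflection through the origin: T(x,y) = (-x, -y).
Substitute the transformed coordinates into each option and compare with the original:
(A) xy  ->  (-x)(-y) = xy   [equals xy: invariant]
(B) x - y  ->  (-x) - (-y) = -x + y   [differs from x - y: not invariant]
(C) x + 2y  ->  (-x) + 2(-y) = -x - 2y   [differs from x + 2y: not invariant]
(D) 2x - y  ->  2(-x) - (-y) = -2x + y   [differs from 2x - y: not invariant]

Only option (A), xy, is unchanged by the transformation.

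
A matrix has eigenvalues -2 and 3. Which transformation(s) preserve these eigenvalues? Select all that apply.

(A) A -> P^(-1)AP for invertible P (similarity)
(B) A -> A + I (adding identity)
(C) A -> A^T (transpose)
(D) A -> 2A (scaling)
A and C

Eigenvalues are preserved by:
1. Similarity transformations: A -> P^(-1)AP (same characteristic polynomial)
2. Transpose: A^T has the same eigenvalues as A

Eigenvalues are NOT preserved by:
- Adding identity: eigenvalues become -2+1, 3+1
- Scaling: eigenvalues become -4, 6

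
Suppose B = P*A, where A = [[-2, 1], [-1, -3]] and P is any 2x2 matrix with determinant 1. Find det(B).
7

By the multiplicative property of determinants, det(B) = det(P*A) = det(P) * det(A) = det(A),
so the determinant is invariant under multiplication by any determinant-1 matrix; we just need det(A).

det(A) = (-2)(-3) - (1)(-1) = 6 - (-1) = 7

Therefore det(B) = 1 * 7 = 7.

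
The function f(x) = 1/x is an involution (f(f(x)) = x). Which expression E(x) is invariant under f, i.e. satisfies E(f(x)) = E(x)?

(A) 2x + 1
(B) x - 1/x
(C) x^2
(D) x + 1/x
D

Replace x by f(x) = 1/x in each option and simplify. As a quick numerical cross-check, also compare E(4) with E(f(4)) = E(1/4).

(A) 2x + 1  ->  2(1/x) + 1 = (x + 2)/x; check: E(4) = 9 but E(1/4) = 3/2.   [not invariant]
(B) x - 1/x  ->  (1/x) - 1/(1/x) = -x + 1/x; check: E(4) = 15/4 but E(1/4) = -15/4.   [not invariant]
(C) x^2  ->  (1/x)^2 = x^(-2); check: E(4) = 16 but E(1/4) = 1/16.   [not invariant]
(D) x + 1/x  ->  (1/x) + 1/(1/x), which simplifies back to x + 1/x; check: E(4) = 17/4, E(1/4) = 17/4.   [invariant]

Only (D) is unchanged. E is symmetric under swapping x with f(x) = 1/x, which is exactly what an involution does.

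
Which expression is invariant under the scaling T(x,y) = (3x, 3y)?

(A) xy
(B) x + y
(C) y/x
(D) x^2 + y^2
C

Under the uniform scaling T(x,y) = (3x, 3y):
Substitute the transformed coordinates into each option and compare with the original:
(A) xy  ->  (3x)(3y) = 9xy   [differs from xy: not invariant]
(B) x + y  ->  (3x) + (3y) = 3x + 3y   [differs from x + y: not invariant]
(C) y/x  ->  (3y)/(3x) = y/x   [equals y/x: invariant]
(D) x^2 + y^2  ->  (3x)^2 + (3y)^2 = 9x^2 + 9y^2   [differs from x^2 + y^2: not invariant]

Only option (C), y/x, is unchanged by the transformation.
The common factor 3 cancels in a ratio of coordinates, while sums, products and sums of squares pick up factors of 3 or 9.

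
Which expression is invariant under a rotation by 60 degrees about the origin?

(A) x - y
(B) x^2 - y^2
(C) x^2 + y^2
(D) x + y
C

A rotation by 60 degrees sends (x, y) to (x/2 - sqrt(3)y/2, sqrt(3)x/2 + y/2).
Substitute the transformed coordinates into each option and compare with the original:
(A) x - y  ->  (x/2 - sqrt(3)y/2) - (sqrt(3)x/2 + y/2) = -sqrt(3)x/2 + x/2 - sqrt(3)y/2 - y/2   [differs from x - y: not invariant]
(B) x^2 - y^2  ->  (x/2 - sqrt(3)y/2)^2 - (sqrt(3)x/2 + y/2)^2 = -x^2/2 - sqrt(3)xy + y^2/2   [differs from x^2 - y^2: not invariant]
(C) x^2 + y^2  ->  (x/2 - sqrt(3)y/2)^2 + (sqrt(3)x/2 + y/2)^2 = x^2 + y^2   [equals x^2 + y^2: invariant]
(D) x + y  ->  (x/2 - sqrt(3)y/2) + (sqrt(3)x/2 + y/2) = x/2 + sqrt(3)x/2 - sqrt(3)y/2 + y/2   [differs from x + y: not invariant]

Only option (C), x^2 + y^2, is unchanged by the transformation.
Geometrically, x^2 + y^2 is the squared distance from the origin, which every rotation about the origin preserves.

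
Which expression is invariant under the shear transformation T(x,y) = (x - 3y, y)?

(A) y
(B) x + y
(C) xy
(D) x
A

Under the shear T(x,y) = (x - 3y, y):
Substitute the transformed coordinates into each option and compare with the original:
(A) y  ->  (y) = y   [equals y: invariant]
(B) x + y  ->  (x - 3y) + (y) = x - 2y   [differs from x + y: not invariant]
(C) xy  ->  (x - 3y)(y) = xy - 3y^2   [differs from xy: not invariant]
(D) x  ->  (x - 3y) = x - 3y   [differs from x: not invariant]

Only option (A), y, is unchanged by the transformation.
A horizontal shear moves points parallel to the x-axis, so the y-coordinate (and any function of y alone) is unchanged.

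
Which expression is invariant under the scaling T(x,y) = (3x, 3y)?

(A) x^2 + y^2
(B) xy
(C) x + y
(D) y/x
D

Under the uniform scaling T(x,y) = (3x, 3y):
Substitute the transformed coordinates into each option and compare with the original:
(A) x^2 + y^2  ->  (3x)^2 + (3y)^2 = 9x^2 + 9y^2   [differs from x^2 + y^2: not invariant]
(B) xy  ->  (3x)(3y) = 9xy   [differs from xy: not invariant]
(C) x + y  ->  (3x) + (3y) = 3x + 3y   [differs from x + y: not invariant]
(D) y/x  ->  (3y)/(3x) = y/x   [equals y/x: invariant]

Only option (D), y/x, is unchanged by the transformation.
The common factor 3 cancels in a ratio of coordinates, while sums, products and sums of squares pick up factors of 3 or 9.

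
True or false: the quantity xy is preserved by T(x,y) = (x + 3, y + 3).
False

Substitute T(x,y) = (x + 3, y + 3) into the expression and compare with the original.

Original: xy
After applying T: (x + 3)(y + 3) = xy + 3x + 3y + 9

This differs from the original xy (difference: 3x + 3y + 9), so the expression is NOT invariant.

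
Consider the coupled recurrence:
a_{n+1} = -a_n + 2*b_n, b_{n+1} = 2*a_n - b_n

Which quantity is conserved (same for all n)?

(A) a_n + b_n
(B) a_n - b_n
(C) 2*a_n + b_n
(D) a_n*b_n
A

Replace a_n by a_{n+1} = -a_n + 2*b_n and b_n by b_{n+1} = 2*a_n - b_n in each option and simplify:
(A) a_n + b_n  ->  (-a_n + 2*b_n) + (2*a_n - b_n) = a_n + b_n   [conserved]
(B) a_n - b_n  ->  (-a_n + 2*b_n) - (2*a_n - b_n) = -3*a_n + 3*b_n   [not conserved]
(C) 2*a_n + b_n  ->  2*(-a_n + 2*b_n) + (2*a_n - b_n) = 3*b_n   [not conserved]
(D) a_n*b_n  ->  (-a_n + 2*b_n)*(2*a_n - b_n) = -2*a_n^2 + 5*a_n*b_n - 2*b_n^2   [not conserved]

Only (A) a_n + b_n returns to itself after one step, so it is the conserved quantity.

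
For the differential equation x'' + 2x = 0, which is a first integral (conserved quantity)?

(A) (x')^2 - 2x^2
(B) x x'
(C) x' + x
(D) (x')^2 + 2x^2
D

A first integral I satisfies dI/dt = 0 along every solution. Differentiate each option and use the equation of motion:
(A) d/dt[(x')^2 - 2x^2] = 2x'x'' - 4x x' = -8x x', not identically 0
(B) d/dt[x x'] = (x')^2 + x x'' = (x')^2 - 2x^2, not identically 0
(C) d/dt[x' + x] = x'' + x' = -2x + x', not identically 0
(D) d/dt[(x')^2 + 2x^2] = 2x'x'' + 4x x' = 2x'(-2x) + 4x x' = 0

Only (D) has zero time-derivative. So the energy-like quantity (x')^2 + 2x^2 is the first integral.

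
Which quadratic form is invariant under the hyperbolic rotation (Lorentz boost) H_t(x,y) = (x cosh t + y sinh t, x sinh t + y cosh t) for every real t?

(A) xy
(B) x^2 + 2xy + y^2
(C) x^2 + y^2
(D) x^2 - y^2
D

Write x' = x cosh t + y sinh t, y' = x sinh t + y cosh t and substitute into each option:
(A) xy: (x cosh t + y sinh t)(x sinh t + y cosh t) = xy(cosh^2 t + sinh^2 t) + (x^2 + y^2) sinh t cosh t = xy cosh 2t + (x^2 + y^2)(sinh 2t)/2   [not invariant for t != 0]
(B) x^2 + 2xy + y^2: (x' + y')^2 with x' + y' = (x + y)(cosh t + sinh t) = (x + y)e^t, so it becomes (x + y)^2 e^(2t)   [not invariant for t != 0]
(C) x^2 + y^2: (x cosh t + y sinh t)^2 + (x sinh t + y cosh t)^2 = (x^2 + y^2)(cosh^2 t + sinh^2 t) + 4xy sinh t cosh t = (x^2 + y^2) cosh 2t + 2xy sinh 2t   [not invariant for t != 0]
(D) x^2 - y^2: (x cosh t + y sinh t)^2 - (x sinh t + y cosh t)^2 = x^2(cosh^2 t - sinh^2 t) + 2xy(cosh t sinh t - sinh t cosh t) + y^2(sinh^2 t - cosh^2 t) = x^2 - y^2   [invariant, using cosh^2 t - sinh^2 t = 1]

Only (D) x^2 - y^2 is unchanged; it is the Minkowski form preserved by Lorentz boosts, just as x^2 + y^2 is preserved by ordinary rotations.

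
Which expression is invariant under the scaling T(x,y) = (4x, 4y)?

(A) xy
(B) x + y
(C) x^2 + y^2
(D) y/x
D

Under the uniform scaling T(x,y) = (4x, 4y):
Substitute the transformed coordinates into each option and compare with the original:
(A) xy  ->  (4x)(4y) = 16xy   [differs from xy: not invariant]
(B) x + y  ->  (4x) + (4y) = 4x + 4y   [differs from x + y: not invariant]
(C) x^2 + y^2  ->  (4x)^2 + (4y)^2 = 16x^2 + 16y^2   [differs from x^2 + y^2: not invariant]
(D) y/x  ->  (4y)/(4x) = y/x   [equals y/x: invariant]

Only option (D), y/x, is unchanged by the transformation.
The common factor 4 cancels in a ratio of coordinates, while sums, products and sums of squares pick up factors of 4 or 16.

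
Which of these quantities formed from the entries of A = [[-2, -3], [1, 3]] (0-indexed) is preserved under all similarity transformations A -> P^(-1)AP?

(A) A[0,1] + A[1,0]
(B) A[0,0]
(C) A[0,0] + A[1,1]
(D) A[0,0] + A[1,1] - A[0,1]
C

A[0,0] + A[1,1] is the trace of A. By the cyclic property of the trace, tr(P^(-1)AP) = tr(APP^(-1)) = tr(A), so it is the same for every matrix similar to A.

The other combinations are not similarity invariants. For example, take P = [[2, 1], [1, 1]] (det P = 1), so P^(-1) = [[1, -1], [-1, 2]] and
B = P^(-1)AP = [[-12, -9], [17, 13]].
Evaluating each option on A and on B:
(A) A[0,1] + A[1,0]: -2 for A, 8 for B -> changes
(B) A[0,0]: -2 for A, -12 for B -> changes
(C) A[0,0] + A[1,1]: 1 for A, 1 for B -> unchanged
(D) A[0,0] + A[1,1] - A[0,1]: 4 for A, 10 for B -> changes

Only (C) A[0,0] + A[1,1] = 1 survives (and it does so for every P, not just this one), so it is the invariant.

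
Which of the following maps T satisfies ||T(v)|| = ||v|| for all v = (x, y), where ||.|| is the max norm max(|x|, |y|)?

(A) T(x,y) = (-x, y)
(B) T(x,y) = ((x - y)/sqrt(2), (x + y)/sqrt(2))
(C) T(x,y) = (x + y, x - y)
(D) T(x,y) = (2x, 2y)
A

A transformation preserves a norm if ||T(v)|| = ||v|| for every v; a single vector where the norm changes rules an option out.

(A) T(x,y) = (-x, y): preserves the norm -- it only permutes the coordinates and/or flips signs, which leaves max(|x|, |y|) unchanged.
(B) T(x,y) = ((x - y)/sqrt(2), (x + y)/sqrt(2)): v = (1, 0) has norm max(|1|, |0|) = 1, but T(v) = (sqrt(2)/2, sqrt(2)/2) has norm sqrt(2)/2 -- not preserved.
(C) T(x,y) = (x + y, x - y): v = (1, 1) has norm max(|1|, |1|) = 1, but T(v) = (2, 0) has norm 2 -- not preserved.
(D) T(x,y) = (2x, 2y): v = (1, 0) has norm max(|1|, |0|) = 1, but T(v) = (2, 0) has norm 2 -- not preserved.

Therefore the answer is (A).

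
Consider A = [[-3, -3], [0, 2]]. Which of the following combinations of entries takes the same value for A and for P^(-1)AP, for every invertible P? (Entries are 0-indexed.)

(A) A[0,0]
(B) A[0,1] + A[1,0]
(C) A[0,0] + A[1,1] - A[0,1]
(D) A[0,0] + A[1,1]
D

A[0,0] + A[1,1] is the trace of A. By the cyclic property of the trace, tr(P^(-1)AP) = tr(APP^(-1)) = tr(A), so it is the same for every matrix similar to A.

The other combinations are not similarity invariants. For example, take P = [[1, 1], [1, 2]] (det P = 1), so P^(-1) = [[2, -1], [-1, 1]] and
B = P^(-1)AP = [[-14, -22], [8, 13]].
Evaluating each option on A and on B:
(A) A[0,0]: -3 for A, -14 for B -> changes
(B) A[0,1] + A[1,0]: -3 for A, -14 for B -> changes
(C) A[0,0] + A[1,1] - A[0,1]: 2 for A, 21 for B -> changes
(D) A[0,0] + A[1,1]: -1 for A, -1 for B -> unchanged

Only (D) A[0,0] + A[1,1] = -1 survives (and it does so for every P, not just this one), so it is the invariant.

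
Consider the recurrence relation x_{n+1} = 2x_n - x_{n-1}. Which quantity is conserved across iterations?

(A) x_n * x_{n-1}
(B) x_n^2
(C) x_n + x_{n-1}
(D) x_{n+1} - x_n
D

For the recurrence x_{n+1} = 2x_n - x_{n-1}:

If x_{n+1} = 2x_n - x_{n-1}, then:
x_{n+1} - x_n = x_n - x_{n-1}
The first difference is constant throughout the sequence.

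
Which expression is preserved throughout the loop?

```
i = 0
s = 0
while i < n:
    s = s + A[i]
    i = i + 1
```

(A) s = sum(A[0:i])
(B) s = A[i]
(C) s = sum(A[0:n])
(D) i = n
A

A loop invariant must hold before the first iteration and be re-established by every execution of the body.

(A) s = sum(A[0:i]): Initially i = 0 and s = 0 = sum of the empty slice A[0:0]. If s = sum(A[0:i]) holds at the top of an iteration, the body sets s to sum(A[0:i]) + A[i] = sum(A[0:i+1]) and then i to i+1, so s = sum(A[0:i]) holds again. At exit i = n, giving s = sum(A[0:n]).

The other options fail:
(B) s = A[i]: after the first iteration s = A[0] but i = 1, so s = A[i] compares s with the wrong element (and fails in general).
(C) s = sum(A[0:n]): false before the loop (s = 0, not the full sum) -- it only becomes true at exit.
(D) i = n: false initially (i = 0); it is the exit condition, not an invariant.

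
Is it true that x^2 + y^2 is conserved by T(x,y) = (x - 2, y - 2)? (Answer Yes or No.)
No

Substitute T(x,y) = (x - 2, y - 2) into the expression and compare with the original.

Original: x^2 + y^2
After applying T: (x - 2)^2 + (y - 2)^2 = x^2 - 4x + y^2 - 4y + 8

This differs from the original x^2 + y^2 (difference: -4x - 4y + 8), so the expression is NOT invariant.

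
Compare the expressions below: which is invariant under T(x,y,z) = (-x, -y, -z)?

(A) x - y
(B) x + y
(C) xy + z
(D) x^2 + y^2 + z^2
D

Apply T(x,y,z) = (-x, -y, -z) to each option, i.e. replace (x, y, z) by the transformed coordinates.
Substitute the transformed coordinates into each option and compare with the original:
(A) x - y  ->  (-x) - (-y) = -x + y   [differs from x - y: not invariant]
(B) x + y  ->  (-x) + (-y) = -x - y   [differs from x + y: not invariant]
(C) xy + z  ->  (-x)(-y) + (-z) = xy - z   [differs from xy + z: not invariant]
(D) x^2 + y^2 + z^2  ->  (-x)^2 + (-y)^2 + (-z)^2 = x^2 + y^2 + z^2   [equals x^2 + y^2 + z^2: invariant]

Only option (D), x^2 + y^2 + z^2, is unchanged by the transformation.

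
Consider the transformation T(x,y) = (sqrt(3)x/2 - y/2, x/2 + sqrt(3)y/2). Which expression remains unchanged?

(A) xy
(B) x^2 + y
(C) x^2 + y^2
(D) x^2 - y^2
C

An expression E(x,y) is invariant under T if E(T(x,y)) = E(x,y). Here T(x,y) = (sqrt(3)x/2 - y/2, x/2 + sqrt(3)y/2).
Substitute the transformed coordinates into each option and compare with the original:
(A) xy  ->  (sqrt(3)x/2 - y/2)(x/2 + sqrt(3)y/2) = sqrt(3)x^2/4 + xy/2 - sqrt(3)y^2/4   [differs from xy: not invariant]
(B) x^2 + y  ->  (sqrt(3)x/2 - y/2)^2 + (x/2 + sqrt(3)y/2) = 3x^2/4 - sqrt(3)xy/2 + x/2 + y^2/4 + sqrt(3)y/2   [differs from x^2 + y: not invariant]
(C) x^2 + y^2  ->  (sqrt(3)x/2 - y/2)^2 + (x/2 + sqrt(3)y/2)^2 = x^2 + y^2   [equals x^2 + y^2: invariant]
(D) x^2 - y^2  ->  (sqrt(3)x/2 - y/2)^2 - (x/2 + sqrt(3)y/2)^2 = x^2/2 - sqrt(3)xy - y^2/2   [differs from x^2 - y^2: not invariant]

Only option (C), x^2 + y^2, is unchanged by the transformation.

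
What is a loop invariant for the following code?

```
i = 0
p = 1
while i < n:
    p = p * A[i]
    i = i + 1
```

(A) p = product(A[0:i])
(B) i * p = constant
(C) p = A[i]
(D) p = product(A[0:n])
A

A loop invariant must hold before the first iteration and be re-established by every execution of the body.

(A) p = product(A[0:i]): Initially i = 0 and p = 1 = product of the empty slice A[0:0]. If p = product(A[0:i]) holds at the top of an iteration, the body sets p to product(A[0:i]) * A[i] = product(A[0:i+1]) and then i to i+1, so the property is restored. At exit i = n, giving p = product(A[0:n]).

The other options fail:
(B) i * p = constant: initially i * p = 0, but after one iteration it is 1 * A[0], which is nonzero in general.
(C) p = A[i]: after the first iteration p = A[0] but i = 1; in general p is a product of several elements, not a single one.
(D) p = product(A[0:n]): false before the loop (p = 1, not the full product) -- it only becomes true at exit.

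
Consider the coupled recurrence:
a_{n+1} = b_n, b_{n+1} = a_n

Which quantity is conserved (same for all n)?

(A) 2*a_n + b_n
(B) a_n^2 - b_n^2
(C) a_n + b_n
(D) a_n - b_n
C

Replace a_n by a_{n+1} = b_n and b_n by b_{n+1} = a_n in each option and simplify:
(A) 2*a_n + b_n  ->  2*(b_n) + (a_n) = a_n + 2*b_n   [not conserved]
(B) a_n^2 - b_n^2  ->  (b_n)^2 - (a_n)^2 = -a_n^2 + b_n^2   [not conserved]
(C) a_n + b_n  ->  (b_n) + (a_n) = a_n + b_n   [conserved]
(D) a_n - b_n  ->  (b_n) - (a_n) = -a_n + b_n   [not conserved]

Only (C) a_n + b_n returns to itself after one step, so it is the conserved quantity.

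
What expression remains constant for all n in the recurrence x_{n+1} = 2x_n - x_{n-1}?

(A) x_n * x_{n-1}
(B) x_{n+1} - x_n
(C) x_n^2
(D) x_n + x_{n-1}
B

For the recurrence x_{n+1} = 2x_n - x_{n-1}:

If x_{n+1} = 2x_n - x_{n-1}, then:
x_{n+1} - x_n = x_n - x_{n-1}
The first difference is constant throughout the sequence.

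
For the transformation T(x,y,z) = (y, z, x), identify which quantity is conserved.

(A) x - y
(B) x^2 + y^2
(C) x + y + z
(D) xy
C

Apply T(x,y,z) = (y, z, x) to each option, i.e. replace (x, y, z) by the transformed coordinates.
Substitute the transformed coordinates into each option and compare with the original:
(A) x - y  ->  (y) - (z) = y - z   [differs from x - y: not invariant]
(B) x^2 + y^2  ->  (y)^2 + (z)^2 = y^2 + z^2   [differs from x^2 + y^2: not invariant]
(C) x + y + z  ->  (y) + (z) + (x) = x + y + z   [equals x + y + z: invariant]
(D) xy  ->  (y)(z) = yz   [differs from xy: not invariant]

Only option (C), x + y + z, is unchanged by the transformation.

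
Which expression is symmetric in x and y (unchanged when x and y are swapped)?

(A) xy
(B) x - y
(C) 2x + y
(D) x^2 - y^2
A

A symmetric expression is unchanged when the variables are permuted; here the transformation to test is the swap (x, y) -> (y, x).
Substitute the transformed coordinates into each option and compare with the original:
(A) xy  ->  (y)(x) = xy   [equals xy: invariant]
(B) x - y  ->  (y) - (x) = -x + y   [differs from x - y: not invariant]
(C) 2x + y  ->  2(y) + (x) = x + 2y   [differs from 2x + y: not invariant]
(D) x^2 - y^2  ->  (y)^2 - (x)^2 = -x^2 + y^2   [differs from x^2 - y^2: not invariant]

Only option (A), xy, is unchanged by the transformation.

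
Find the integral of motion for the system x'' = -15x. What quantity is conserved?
E = (x')^2 + 15x^2

Multiply the equation by x':
x' * x'' = -15x * x'
The left side is d/dt[(x')^2/2] and the right side is d/dt[-15x^2/2], so
d/dt[(x')^2/2 + 15x^2/2] = 0, i.e. (x')^2/2 + 15x^2/2 = constant.
Multiplying by 2, the integral of motion is E = (x')^2 + 15x^2.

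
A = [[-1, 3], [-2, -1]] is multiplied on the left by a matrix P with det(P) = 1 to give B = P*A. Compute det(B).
7

By the multiplicative property of determinants, det(B) = det(P*A) = det(P) * det(A) = det(A),
so the determinant is invariant under multiplication by any determinant-1 matrix; we just need det(A).

det(A) = (-1)(-1) - (3)(-2) = 1 - (-6) = 7

Therefore det(B) = 1 * 7 = 7.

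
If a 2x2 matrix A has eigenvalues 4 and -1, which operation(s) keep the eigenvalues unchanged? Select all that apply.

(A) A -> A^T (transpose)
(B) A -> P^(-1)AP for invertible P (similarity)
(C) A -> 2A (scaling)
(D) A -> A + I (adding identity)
A and B

Eigenvalues are preserved by:
1. Similarity transformations: A -> P^(-1)AP (same characteristic polynomial)
2. Transpose: A^T has the same eigenvalues as A

Eigenvalues are NOT preserved by:
- Adding identity: eigenvalues become 4+1, -1+1
- Scaling: eigenvalues become 8, -2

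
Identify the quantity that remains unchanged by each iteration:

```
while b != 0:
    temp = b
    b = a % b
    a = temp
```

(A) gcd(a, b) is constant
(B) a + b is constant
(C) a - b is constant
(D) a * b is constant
A

A loop invariant must hold before the first iteration and be re-established by every execution of the body.

(A) gcd(a, b) is constant: One iteration replaces (a, b) by (b, a mod b). Since a mod b = a - q*b for an integer q, any common divisor of a and b divides b and a mod b, and conversely; hence gcd(b, a mod b) = gcd(a, b). For instance (31, 10) -> (10, 1) keeps gcd = 1. At exit b = 0 and a = gcd of the original inputs.

The other options fail:
(B) a + b is constant: e.g. (a, b) = (31, 10) -> (10, 1): the sum goes from 41 to 11.
(C) a - b is constant: e.g. (a, b) = (31, 10) -> (10, 1): the difference goes from 21 to 9.
(D) a * b is constant: e.g. (a, b) = (31, 10) -> (10, 1): the product goes from 310 to 10.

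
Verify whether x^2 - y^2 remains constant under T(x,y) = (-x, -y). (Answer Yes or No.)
Yes

Substitute T(x,y) = (-x, -y) into the expression and compare with the original.

Original: x^2 - y^2
After applying T: (-x)^2 - (-y)^2 = x^2 - y^2

This is identical to the original x^2 - y^2, so the expression is invariant.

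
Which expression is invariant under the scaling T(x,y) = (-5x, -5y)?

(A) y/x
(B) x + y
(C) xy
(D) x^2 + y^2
A

Under the uniform scaling T(x,y) = (-5x, -5y):
Substitute the transformed coordinates into each option and compare with the original:
(A) y/x  ->  (-5y)/(-5x) = y/x   [equals y/x: invariant]
(B) x + y  ->  (-5x) + (-5y) = -5x - 5y   [differs from x + y: not invariant]
(C) xy  ->  (-5x)(-5y) = 25xy   [differs from xy: not invariant]
(D) x^2 + y^2  ->  (-5x)^2 + (-5y)^2 = 25x^2 + 25y^2   [differs from x^2 + y^2: not invariant]

Only option (A), y/x, is unchanged by the transformation.
The common factor -5 cancels in a ratio of coordinates, while sums, products and sums of squares pick up factors of -5 or 25.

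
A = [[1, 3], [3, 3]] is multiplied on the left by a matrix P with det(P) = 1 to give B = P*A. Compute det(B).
-6

By the multiplicative property of determinants, det(B) = det(P*A) = det(P) * det(A) = det(A),
so the determinant is invariant under multiplication by any determinant-1 matrix; we just need det(A).

det(A) = (1)(3) - (3)(3) = 3 - 9 = -6

Therefore det(B) = 1 * (-6) = -6.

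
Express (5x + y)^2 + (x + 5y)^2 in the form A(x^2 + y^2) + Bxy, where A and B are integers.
26(x^2 + y^2) + 20xy

Expanding: (5x + y)^2 = 25x^2 + 10xy + y^2
(x + 5y)^2 = x^2 + 10xy + 25y^2
Sum = (25+1)(x^2+y^2) + 20xy = 26(x^2 + y^2) + 20xy
This is symmetric in x and y.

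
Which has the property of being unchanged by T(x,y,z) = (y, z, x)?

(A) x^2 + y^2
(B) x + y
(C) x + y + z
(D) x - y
C

Apply T(x,y,z) = (y, z, x) to each option, i.e. replace (x, y, z) by the transformed coordinates.
Substitute the transformed coordinates into each option and compare with the original:
(A) x^2 + y^2  ->  (y)^2 + (z)^2 = y^2 + z^2   [differs from x^2 + y^2: not invariant]
(B) x + y  ->  (y) + (z) = y + z   [differs from x + y: not invariant]
(C) x + y + z  ->  (y) + (z) + (x) = x + y + z   [equals x + y + z: invariant]
(D) x - y  ->  (y) - (z) = y - z   [differs from x - y: not invariant]

Only option (C), x + y + z, is unchanged by the transformation.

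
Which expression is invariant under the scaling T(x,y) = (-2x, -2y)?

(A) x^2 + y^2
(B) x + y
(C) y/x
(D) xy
C

Under the uniform scaling T(x,y) = (-2x, -2y):
Substitute the transformed coordinates into each option and compare with the original:
(A) x^2 + y^2  ->  (-2x)^2 + (-2y)^2 = 4x^2 + 4y^2   [differs from x^2 + y^2: not invariant]
(B) x + y  ->  (-2x) + (-2y) = -2x - 2y   [differs from x + y: not invariant]
(C) y/x  ->  (-2y)/(-2x) = y/x   [equals y/x: invariant]
(D) xy  ->  (-2x)(-2y) = 4xy   [differs from xy: not invariant]

Only option (C), y/x, is unchanged by the transformation.
The common factor -2 cancels in a ratio of coordinates, while sums, products and sums of squares pick up factors of -2 or 4.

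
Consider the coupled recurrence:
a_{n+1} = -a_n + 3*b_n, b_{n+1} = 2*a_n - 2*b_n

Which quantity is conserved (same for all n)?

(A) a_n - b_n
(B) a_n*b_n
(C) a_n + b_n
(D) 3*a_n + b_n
C

Replace a_n by a_{n+1} = -a_n + 3*b_n and b_n by b_{n+1} = 2*a_n - 2*b_n in each option and simplify:
(A) a_n - b_n  ->  (-a_n + 3*b_n) - (2*a_n - 2*b_n) = -3*a_n + 5*b_n   [not conserved]
(B) a_n*b_n  ->  (-a_n + 3*b_n)*(2*a_n - 2*b_n) = -2*a_n^2 + 8*a_n*b_n - 6*b_n^2   [not conserved]
(C) a_n + b_n  ->  (-a_n + 3*b_n) + (2*a_n - 2*b_n) = a_n + b_n   [conserved]
(D) 3*a_n + b_n  ->  3*(-a_n + 3*b_n) + (2*a_n - 2*b_n) = -a_n + 7*b_n   [not conserved]

Only (C) a_n + b_n returns to itself after one step, so it is the conserved quantity.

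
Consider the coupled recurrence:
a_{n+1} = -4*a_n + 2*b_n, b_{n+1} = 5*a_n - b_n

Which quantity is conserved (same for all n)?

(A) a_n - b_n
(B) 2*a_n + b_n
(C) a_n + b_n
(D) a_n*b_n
C

Replace a_n by a_{n+1} = -4*a_n + 2*b_n and b_n by b_{n+1} = 5*a_n - b_n in each option and simplify:
(A) a_n - b_n  ->  (-4*a_n + 2*b_n) - (5*a_n - b_n) = -9*a_n + 3*b_n   [not conserved]
(B) 2*a_n + b_n  ->  2*(-4*a_n + 2*b_n) + (5*a_n - b_n) = -3*a_n + 3*b_n   [not conserved]
(C) a_n + b_n  ->  (-4*a_n + 2*b_n) + (5*a_n - b_n) = a_n + b_n   [conserved]
(D) a_n*b_n  ->  (-4*a_n + 2*b_n)*(5*a_n - b_n) = -20*a_n^2 + 14*a_n*b_n - 2*b_n^2   [not conserved]

Only (C) a_n + b_n returns to itself after one step, so it is the conserved quantity.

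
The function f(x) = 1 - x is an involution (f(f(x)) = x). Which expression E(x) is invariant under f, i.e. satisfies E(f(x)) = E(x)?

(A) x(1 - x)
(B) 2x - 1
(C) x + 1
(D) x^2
A

Replace x by f(x) = 1 - x in each option and simplify. As a quick numerical cross-check, also compare E(5) with E(f(5)) = E(-4).

(A) x(1 - x)  ->  (1 - x)(1 - (1 - x)), which simplifies back to x(1 - x); check: E(5) = -20, E(-4) = -20.   [invariant]
(B) 2x - 1  ->  2(1 - x) - 1 = 1 - 2x; check: E(5) = 9 but E(-4) = -9.   [not invariant]
(C) x + 1  ->  (1 - x) + 1 = 2 - x; check: E(5) = 6 but E(-4) = -3.   [not invariant]
(D) x^2  ->  (1 - x)^2 = (x - 1)^2; check: E(5) = 25 but E(-4) = 16.   [not invariant]

Only (A) is unchanged. E is symmetric under swapping x with f(x) = 1 - x, which is exactly what an involution does.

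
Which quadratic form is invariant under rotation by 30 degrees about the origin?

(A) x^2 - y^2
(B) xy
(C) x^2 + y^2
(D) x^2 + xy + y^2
C

Rotation by 30 degrees sends (x, y) to (sqrt(3)x/2 - y/2, x/2 + sqrt(3)y/2).
Substitute the transformed coordinates into each option and compare with the original:
(A) x^2 - y^2  ->  (sqrt(3)x/2 - y/2)^2 - (x/2 + sqrt(3)y/2)^2 = x^2/2 - sqrt(3)xy - y^2/2   [differs from x^2 - y^2: not invariant]
(B) xy  ->  (sqrt(3)x/2 - y/2)(x/2 + sqrt(3)y/2) = sqrt(3)x^2/4 + xy/2 - sqrt(3)y^2/4   [differs from xy: not invariant]
(C) x^2 + y^2  ->  (sqrt(3)x/2 - y/2)^2 + (x/2 + sqrt(3)y/2)^2 = x^2 + y^2   [equals x^2 + y^2: invariant]
(D) x^2 + xy + y^2  ->  (sqrt(3)x/2 - y/2)^2 + (sqrt(3)x/2 - y/2)(x/2 + sqrt(3)y/2) + (x/2 + sqrt(3)y/2)^2 = sqrt(3)x^2/4 + x^2 + xy/2 - sqrt(3)y^2/4 + y^2   [differs from x^2 + xy + y^2: not invariant]

Only option (C), x^2 + y^2, is unchanged by the transformation.
x^2 + y^2 is the squared distance from the origin, which rotations preserve.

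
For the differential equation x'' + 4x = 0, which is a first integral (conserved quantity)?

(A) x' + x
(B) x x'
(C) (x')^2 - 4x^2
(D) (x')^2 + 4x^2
D

A first integral I satisfies dI/dt = 0 along every solution. Differentiate each option and use the equation of motion:
(A) d/dt[x' + x] = x'' + x' = -4x + x', not identically 0
(B) d/dt[x x'] = (x')^2 + x x'' = (x')^2 - 4x^2, not identically 0
(C) d/dt[(x')^2 - 4x^2] = 2x'x'' - 8x x' = -16x x', not identically 0
(D) d/dt[(x')^2 + 4x^2] = 2x'x'' + 8x x' = 2x'(-4x) + 8x x' = 0

Only (D) has zero time-derivative. So the energy-like quantity (x')^2 + 4x^2 is the first integral.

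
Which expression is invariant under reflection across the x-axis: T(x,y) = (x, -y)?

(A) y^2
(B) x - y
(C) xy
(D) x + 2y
A

The map is reflection across the x-axis: T(x,y) = (x, -y).
Substitute the transformed coordinates into each option and compare with the original:
(A) y^2  ->  (-y)^2 = y^2   [equals y^2: invariant]
(B) x - y  ->  (x) - (-y) = x + y   [differs from x - y: not invariant]
(C) xy  ->  (x)(-y) = -xy   [differs from xy: not invariant]
(D) x + 2y  ->  (x) + 2(-y) = x - 2y   [differs from x + 2y: not invariant]

Only option (A), y^2, is unchanged by the transformation.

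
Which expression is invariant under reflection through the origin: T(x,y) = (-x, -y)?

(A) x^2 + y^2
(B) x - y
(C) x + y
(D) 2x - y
A

The map is reflection through the origin: T(x,y) = (-x, -y).
Substitute the transformed coordinates into each option and compare with the original:
(A) x^2 + y^2  ->  (-x)^2 + (-y)^2 = x^2 + y^2   [equals x^2 + y^2: invariant]
(B) x - y  ->  (-x) - (-y) = -x + y   [differs from x - y: not invariant]
(C) x + y  ->  (-x) + (-y) = -x - y   [differs from x + y: not invariant]
(D) 2x - y  ->  2(-x) - (-y) = -2x + y   [differs from 2x - y: not invariant]

Only option (A), x^2 + y^2, is unchanged by the transformation.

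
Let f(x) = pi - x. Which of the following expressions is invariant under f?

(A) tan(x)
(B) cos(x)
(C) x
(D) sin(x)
D

For f(x) = pi - x:
sin(pi - x) = sin(x), so sine is invariant under this transformation.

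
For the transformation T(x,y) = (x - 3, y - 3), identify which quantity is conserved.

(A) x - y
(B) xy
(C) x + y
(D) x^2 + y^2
A

An expression E(x,y) is invariant under T if E(T(x,y)) = E(x,y). Here T(x,y) = (x - 3, y - 3).
Substitute the transformed coordinates into each option and compare with the original:
(A) x - y  ->  (x - 3) - (y - 3) = x - y   [equals x - y: invariant]
(B) xy  ->  (x - 3)(y - 3) = xy - 3x - 3y + 9   [differs from xy: not invariant]
(C) x + y  ->  (x - 3) + (y - 3) = x + y - 6   [differs from x + y: not invariant]
(D) x^2 + y^2  ->  (x - 3)^2 + (y - 3)^2 = x^2 - 6x + y^2 - 6y + 18   [differs from x^2 + y^2: not invariant]

Only option (A), x - y, is unchanged by the transformation.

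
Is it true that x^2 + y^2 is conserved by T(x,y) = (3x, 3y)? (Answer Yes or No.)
No

Substitute T(x,y) = (3x, 3y) into the expression and compare with the original.

Original: x^2 + y^2
After applying T: (3x)^2 + (3y)^2 = 9x^2 + 9y^2

This differs from the original x^2 + y^2 (difference: 8x^2 + 8y^2), so the expression is NOT invariant.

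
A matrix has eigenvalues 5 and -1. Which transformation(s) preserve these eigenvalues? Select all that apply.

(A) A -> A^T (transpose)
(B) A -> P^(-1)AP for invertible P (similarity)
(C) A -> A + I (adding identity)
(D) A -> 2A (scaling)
A and B

Eigenvalues are preserved by:
1. Similarity transformations: A -> P^(-1)AP (same characteristic polynomial)
2. Transpose: A^T has the same eigenvalues as A

Eigenvalues are NOT preserved by:
- Adding identity: eigenvalues become 5+1, -1+1
- Scaling: eigenvalues become 10, -2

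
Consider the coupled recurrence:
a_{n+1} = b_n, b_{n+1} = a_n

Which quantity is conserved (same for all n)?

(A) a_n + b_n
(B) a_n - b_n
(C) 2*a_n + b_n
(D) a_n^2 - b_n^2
A

Replace a_n by a_{n+1} = b_n and b_n by b_{n+1} = a_n in each option and simplify:
(A) a_n + b_n  ->  (b_n) + (a_n) = a_n + b_n   [conserved]
(B) a_n - b_n  ->  (b_n) - (a_n) = -a_n + b_n   [not conserved]
(C) 2*a_n + b_n  ->  2*(b_n) + (a_n) = a_n + 2*b_n   [not conserved]
(D) a_n^2 - b_n^2  ->  (b_n)^2 - (a_n)^2 = -a_n^2 + b_n^2   [not conserved]

Only (A) a_n + b_n returns to itself after one step, so it is the conserved quantity.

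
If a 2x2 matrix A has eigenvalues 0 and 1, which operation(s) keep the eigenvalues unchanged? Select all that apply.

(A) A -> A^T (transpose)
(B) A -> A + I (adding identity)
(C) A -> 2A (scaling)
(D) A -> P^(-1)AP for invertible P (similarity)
A and D

Eigenvalues are preserved by:
1. Similarity transformations: A -> P^(-1)AP (same characteristic polynomial)
2. Transpose: A^T has the same eigenvalues as A

Eigenvalues are NOT preserved by:
- Adding identity: eigenvalues become 0+1, 1+1
- Scaling: eigenvalues become 0, 2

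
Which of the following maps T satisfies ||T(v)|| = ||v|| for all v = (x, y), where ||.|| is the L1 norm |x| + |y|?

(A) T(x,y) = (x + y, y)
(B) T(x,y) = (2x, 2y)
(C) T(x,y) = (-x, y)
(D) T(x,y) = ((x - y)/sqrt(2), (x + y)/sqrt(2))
C

A transformation preserves a norm if ||T(v)|| = ||v|| for every v; a single vector where the norm changes rules an option out.

(A) T(x,y) = (x + y, y): v = (0, 1) has norm |0| + |1| = 1, but T(v) = (1, 1) has norm 2 -- not preserved.
(B) T(x,y) = (2x, 2y): v = (1, 0) has norm |1| + |0| = 1, but T(v) = (2, 0) has norm 2 -- not preserved.
(C) T(x,y) = (-x, y): preserves the norm -- it only permutes the coordinates and/or flips signs, which leaves |x| + |y| unchanged.
(D) T(x,y) = ((x - y)/sqrt(2), (x + y)/sqrt(2)): v = (1, 0) has norm |1| + |0| = 1, but T(v) = (sqrt(2)/2, sqrt(2)/2) has norm sqrt(2) -- not preserved.

Therefore the answer is (C).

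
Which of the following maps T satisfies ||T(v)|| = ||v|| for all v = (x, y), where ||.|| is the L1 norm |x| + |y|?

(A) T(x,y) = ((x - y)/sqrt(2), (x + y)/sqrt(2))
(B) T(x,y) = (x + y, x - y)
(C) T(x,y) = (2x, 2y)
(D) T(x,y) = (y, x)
D

A transformation preserves a norm if ||T(v)|| = ||v|| for every v; a single vector where the norm changes rules an option out.

(A) T(x,y) = ((x - y)/sqrt(2), (x + y)/sqrt(2)): v = (1, 0) has norm |1| + |0| = 1, but T(v) = (sqrt(2)/2, sqrt(2)/2) has norm sqrt(2) -- not preserved.
(B) T(x,y) = (x + y, x - y): v = (1, 0) has norm |1| + |0| = 1, but T(v) = (1, 1) has norm 2 -- not preserved.
(C) T(x,y) = (2x, 2y): v = (1, 0) has norm |1| + |0| = 1, but T(v) = (2, 0) has norm 2 -- not preserved.
(D) T(x,y) = (y, x): preserves the norm -- it only permutes the coordinates and/or flips signs, which leaves |x| + |y| unchanged.

Therefore the answer is (D).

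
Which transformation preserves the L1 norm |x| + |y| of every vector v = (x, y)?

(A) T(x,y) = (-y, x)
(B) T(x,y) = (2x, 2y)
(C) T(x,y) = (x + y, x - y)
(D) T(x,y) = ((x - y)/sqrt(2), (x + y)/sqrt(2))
A

A transformation preserves a norm if ||T(v)|| = ||v|| for every v; a single vector where the norm changes rules an option out.

(A) T(x,y) = (-y, x): preserves the norm -- it only permutes the coordinates and/or flips signs, which leaves |x| + |y| unchanged.
(B) T(x,y) = (2x, 2y): v = (1, 0) has norm |1| + |0| = 1, but T(v) = (2, 0) has norm 2 -- not preserved.
(C) T(x,y) = (x + y, x - y): v = (1, 0) has norm |1| + |0| = 1, but T(v) = (1, 1) has norm 2 -- not preserved.
(D) T(x,y) = ((x - y)/sqrt(2), (x + y)/sqrt(2)): v = (1, 0) has norm |1| + |0| = 1, but T(v) = (sqrt(2)/2, sqrt(2)/2) has norm sqrt(2) -- not preserved.

Therefore the answer is (A).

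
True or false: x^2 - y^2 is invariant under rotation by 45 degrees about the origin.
False

Applying rotation by 45 degrees: x' = x*cos(45 degrees) - y*sin(45 degrees) = sqrt(2)x/2 - sqrt(2)y/2, y' = x*sin(45 degrees) + y*cos(45 degrees) = sqrt(2)x/2 + sqrt(2)y/2

Substituting into x^2 - y^2:
(sqrt(2)x/2 - sqrt(2)y/2)^2 - (sqrt(2)x/2 + sqrt(2)y/2)^2
= -2xy

This differs from the original expression x^2 - y^2, so it is NOT invariant.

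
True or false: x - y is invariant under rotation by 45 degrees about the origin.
False

Applying rotation by 45 degrees: x' = x*cos(45 degrees) - y*sin(45 degrees) = sqrt(2)x/2 - sqrt(2)y/2, y' = x*sin(45 degrees) + y*cos(45 degrees) = sqrt(2)x/2 + sqrt(2)y/2

Substituting into x - y:
(sqrt(2)x/2 - sqrt(2)y/2) - (sqrt(2)x/2 + sqrt(2)y/2)
= -sqrt(2)y

This differs from the original expression x - y, so it is NOT invariant.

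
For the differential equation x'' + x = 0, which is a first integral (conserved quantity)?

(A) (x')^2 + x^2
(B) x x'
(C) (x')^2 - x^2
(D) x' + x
A

A first integral I satisfies dI/dt = 0 along every solution. Differentiate each option and use the equation of motion:
(A) d/dt[(x')^2 + x^2] = 2x'x'' + 2x x' = 2x'(-x) + 2x x' = 0
(B) d/dt[x x'] = (x')^2 + x x'' = (x')^2 - x^2, not identically 0
(C) d/dt[(x')^2 - x^2] = 2x'x'' - 2x x' = -4x x', not identically 0
(D) d/dt[x' + x] = x'' + x' = -x + x', not identically 0

Only (A) has zero time-derivative. So the energy-like quantity (x')^2 + x^2 is the first integral.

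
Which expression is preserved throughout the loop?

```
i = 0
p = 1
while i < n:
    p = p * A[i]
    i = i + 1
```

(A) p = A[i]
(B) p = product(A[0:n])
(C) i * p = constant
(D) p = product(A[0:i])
D

A loop invariant must hold before the first iteration and be re-established by every execution of the body.

(D) p = product(A[0:i]): Initially i = 0 and p = 1 = product of the empty slice A[0:0]. If p = product(A[0:i]) holds at the top of an iteration, the body sets p to product(A[0:i]) * A[i] = product(A[0:i+1]) and then i to i+1, so the property is restored. At exit i = n, giving p = product(A[0:n]).

The other options fail:
(A) p = A[i]: after the first iteration p = A[0] but i = 1; in general p is a product of several elements, not a single one.
(B) p = product(A[0:n]): false before the loop (p = 1, not the full product) -- it only becomes true at exit.
(C) i * p = constant: initially i * p = 0, but after one iteration it is 1 * A[0], which is nonzero in general.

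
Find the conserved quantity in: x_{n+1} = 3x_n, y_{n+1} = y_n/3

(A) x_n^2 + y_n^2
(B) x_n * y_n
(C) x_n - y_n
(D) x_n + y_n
B

For the recurrence x_{n+1} = 3x_n, y_{n+1} = y_n/3:

x_{n+1} * y_{n+1} = (3x_n) * (y_n/3) = x_n * y_n
The product is conserved.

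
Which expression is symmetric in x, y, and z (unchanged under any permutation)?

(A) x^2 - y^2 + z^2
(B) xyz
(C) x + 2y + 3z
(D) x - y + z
B

A symmetric expression is unchanged when the variables are permuted; here the transformation to test is the swap (x, y) -> (y, x).
A symmetric expression must survive every permutation; the single swap x <-> y already eliminates the distractors, and the keyed expression is also unchanged by x <-> z and y <-> z (each variable enters it in exactly the same way).
Substitute the transformed coordinates into each option and compare with the original:
(A) x^2 - y^2 + z^2  ->  (y)^2 - (x)^2 + z^2 = -x^2 + y^2 + z^2   [differs from x^2 - y^2 + z^2: not invariant]
(B) xyz  ->  (y)(x)z = xyz   [equals xyz: invariant]
(C) x + 2y + 3z  ->  (y) + 2(x) + 3z = 2x + y + 3z   [differs from x + 2y + 3z: not invariant]
(D) x - y + z  ->  (y) - (x) + z = -x + y + z   [differs from x - y + z: not invariant]

Only option (B), xyz, is unchanged by the transformation.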